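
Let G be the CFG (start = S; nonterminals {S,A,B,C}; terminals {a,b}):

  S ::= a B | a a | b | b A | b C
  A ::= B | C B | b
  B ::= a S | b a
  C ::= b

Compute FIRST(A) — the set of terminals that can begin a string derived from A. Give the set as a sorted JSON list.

FIRST iteration:
round 1:
  A via A→b: +{b}
  B via B→a S: +{a}
  B via B→b a: +{b}
  C via C→b: +{b}
  S via S→a B: +{a}
  S via S→b: +{b}
  FIRST[S]={a,b}  FIRST[A]={b}  FIRST[B]={a,b}  FIRST[C]={b}
round 2:
  A via A→B: +{a}
  FIRST[S]={a,b}  FIRST[A]={a,b}  FIRST[B]={a,b}  FIRST[C]={b}
round 3: done
  FIRST[S]={a,b}  FIRST[A]={a,b}  FIRST[B]={a,b}  FIRST[C]={b}

FIRST(A) = ["a", "b"]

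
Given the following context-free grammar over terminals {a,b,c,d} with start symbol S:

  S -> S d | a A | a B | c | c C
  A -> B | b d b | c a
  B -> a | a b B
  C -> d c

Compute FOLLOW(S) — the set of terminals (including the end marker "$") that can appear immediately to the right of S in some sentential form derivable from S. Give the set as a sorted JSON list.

FIRST sets, iterate to fixpoint:
round 1:
  A via A→b d b: +{b}
  A via A→c a: +{c}
  B via B→a: +{a}
  C via C→d c: +{d}
  S via S→a A: +{a}
  S via S→c: +{c}
  S: {a,c}  A: {b,c}  B: {a}  C: {d}
round 2:
  A via A→B: +{a}
  S: {a,c}  A: {a,b,c}  B: {a}  C: {d}
round 3: — fixpoint
  S: {a,c}  A: {a,b,c}  B: {a}  C: {d}

Compute FOLLOW by fixpoint:
FOLLOW(S) := {$}
iter 1:
  S→S d: FOLLOW(S) ⊇ FIRST(d) = {d}; new: +{d}
  S→a A: FOLLOW(A) ⊇ FOLLOW(S) ⊇ {$,d}; new: +{$,d}
  S→a B: FOLLOW(B) ⊇ FOLLOW(S) ⊇ {$,d}; new: +{$,d}
  S→c C: FOLLOW(C) ⊇ FOLLOW(S) ⊇ {$,d}; new: +{$,d}
  FOLLOW(S)={$,d}  FOLLOW(A)={$,d}  FOLLOW(B)={$,d}  FOLLOW(C)={$,d}
iter 2: (no change)
  FOLLOW(S)={$,d}  FOLLOW(A)={$,d}  FOLLOW(B)={$,d}  FOLLOW(C)={$,d}

FOLLOW(S) = ["$", "d"]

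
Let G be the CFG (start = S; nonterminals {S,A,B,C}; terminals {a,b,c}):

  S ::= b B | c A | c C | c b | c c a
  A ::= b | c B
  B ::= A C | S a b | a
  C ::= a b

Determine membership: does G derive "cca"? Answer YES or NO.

CNF form of G:
  S -> T0 A | T0 C | T0 T2 | T0 X4 | T2 B
  A -> T0 B | b
  B -> A C | S X3 | a
  C -> T1 T2
  T0 -> c
  T1 -> a
  T2 -> b
  X3 -> T1 T2
  X4 -> T0 T1

CYK table (by increasing span):
  cell(0,0) c: {T0}  orig:{}
  cell(1,1) c: {T0}  orig:{}
  cell(2,2) a: {B,T1}  orig:{B}
  cell(0,1) cc: ∅
  cell(1,2) ca: {A,X4}  orig:{A}
  cell(0,2) cca: {S}

S ∈ T[0,2] ⇒ YES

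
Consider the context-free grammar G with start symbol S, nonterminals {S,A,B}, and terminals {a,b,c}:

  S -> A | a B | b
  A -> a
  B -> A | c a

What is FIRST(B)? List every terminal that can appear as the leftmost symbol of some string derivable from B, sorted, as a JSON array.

Compute FIRST by fixpoint:
[1]
  A via A→a: +{a}
  B via B→A: +{a}
  B via B→c a: +{c}
  S via S→A: +{a}
  S via S→b: +{b}
  FIRST[S]={a,b}  FIRST[A]={a}  FIRST[B]={a,c}
[2] (no change)
  FIRST[S]={a,b}  FIRST[A]={a}  FIRST[B]={a,c}

FIRST(B) = ["a", "c"]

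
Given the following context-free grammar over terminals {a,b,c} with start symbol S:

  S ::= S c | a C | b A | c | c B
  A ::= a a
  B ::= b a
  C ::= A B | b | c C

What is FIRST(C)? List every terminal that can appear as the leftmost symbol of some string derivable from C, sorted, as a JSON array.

FIRST iteration:
round 1:
  A via A→a a: +{a}
  B via B→b a: +{b}
  C via C→A B: +{a}
  C via C→b: +{b}
  C via C→c C: +{c}
  S via S→a C: +{a}
  S via S→b A: +{b}
  S via S→c: +{c}
  S: {a,b,c}  A: {a}  B: {b}  C: {a,b,c}
round 2: (stable)
  S: {a,b,c}  A: {a}  B: {b}  C: {a,b,c}

FIRST(C) = ["a", "b", "c"]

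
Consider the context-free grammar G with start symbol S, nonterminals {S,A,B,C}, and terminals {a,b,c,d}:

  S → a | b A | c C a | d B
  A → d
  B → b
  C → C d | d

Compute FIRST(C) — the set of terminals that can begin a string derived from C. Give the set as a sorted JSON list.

FIRST sets, iterate to fixpoint:
pass 1:
  A via A→d: +{d}
  B via B→b: +{b}
  C via C→d: +{d}
  S via S→a: +{a}
  S via S→b A: +{b}
  S via S→c C a: +{c}
  S via S→d B: +{d}
  FIRST(S)={a,b,c,d}  FIRST(A)={d}  FIRST(B)={b}  FIRST(C)={d}
pass 2: done
  FIRST(S)={a,b,c,d}  FIRST(A)={d}  FIRST(B)={b}  FIRST(C)={d}

FIRST(C) = ["d"]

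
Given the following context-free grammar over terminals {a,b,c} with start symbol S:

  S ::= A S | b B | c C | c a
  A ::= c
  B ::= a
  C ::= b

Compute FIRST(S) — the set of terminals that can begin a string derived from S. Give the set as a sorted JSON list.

Compute FIRST by fixpoint:
iter 1:
  A via A→c: +{c}
  B via B→a: +{a}
  C via C→b: +{b}
  S via S→A S: +{c}
  S via S→b B: +{b}
  FIRST[S]={b,c}  FIRST[A]={c}  FIRST[B]={a}  FIRST[C]={b}
iter 2: (stable)
  FIRST[S]={b,c}  FIRST[A]={c}  FIRST[B]={a}  FIRST[C]={b}

FIRST(S) = ["b", "c"]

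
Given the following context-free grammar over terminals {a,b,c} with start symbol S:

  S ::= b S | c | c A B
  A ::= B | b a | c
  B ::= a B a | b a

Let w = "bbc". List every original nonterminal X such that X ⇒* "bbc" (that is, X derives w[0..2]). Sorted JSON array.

Convert to CNF:
  S -> T1 S | T2 X5 | c
  A -> T0 X3 | T1 T0 | c
  B -> T0 X4 | T1 T0
  T0 -> a
  T1 -> b
  T2 -> c
  X3 -> B T0
  X4 -> B T0
  X5 -> A B

CYK fill — only the sub-triangle for w[0..2]:
  [0..0]={T1}  "b"  orig:{}
  [1..1]={T1}  "b"  orig:{}
  [2..2]={A,S,T2}  "c"  orig:{A,S}
  [0..1]=∅  "bb"
  [1..2]={S}  "bc"
  [0..2]={S}  "bbc"

Original NTs in T[0,2] deriving "bbc": ["S"]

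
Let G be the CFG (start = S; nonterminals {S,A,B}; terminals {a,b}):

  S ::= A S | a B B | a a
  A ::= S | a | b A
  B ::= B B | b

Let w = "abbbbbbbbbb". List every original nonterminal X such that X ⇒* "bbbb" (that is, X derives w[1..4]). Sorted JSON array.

CNF form of G:
  S -> A S | T0 T0 | T0 X3
  A -> A S | T0 T0 | T0 X2 | T1 A | a
  B -> B B | b
  T0 -> a
  T1 -> b
  X2 -> B B
  X3 -> B B

CYK table (by increasing span) (cells [i..j] with 1 ≤ i ≤ j ≤ 4 only):
  [1..1]={B,T1}  "b"  orig:{B}
  [2..2]={B,T1}  "b"  orig:{B}
  [3..3]={B,T1}  "b"  orig:{B}
  [4..4]={B,T1}  "b"  orig:{B}
  [1..2]={B,X2,X3}  "bb"  orig:{B}
  [2..3]={B,X2,X3}  "bb"  orig:{B}
  [3..4]={B,X2,X3}  "bb"  orig:{B}
  [1..3]={B,X2,X3}  "bbb"  orig:{B}
  [2..4]={B,X2,X3}  "bbb"  orig:{B}
  [1..4]={B,X2,X3}  "bbbb"  orig:{B}

Original NTs in T[1,4] deriving "bbbb": ["B"]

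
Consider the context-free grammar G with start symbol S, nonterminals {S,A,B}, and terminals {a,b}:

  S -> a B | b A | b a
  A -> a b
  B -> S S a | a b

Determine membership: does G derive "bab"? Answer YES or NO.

CNF form of G:
  S -> T0 B | T1 A | T1 T0
  A -> T0 T1
  B -> S X2 | T0 T1
  T0 -> a
  T1 -> b
  X2 -> S T0

CYK table (by increasing span):
  cell(0,0) b: {T1}  orig:{}
  cell(1,1) a: {T0}  orig:{}
  cell(2,2) b: {T1}  orig:{}
  cell(0,1) ba: {S}
  cell(1,2) ab: {A,B}
  cell(0,2) bab: {S}

S ∈ T[0,2] ⇒ YES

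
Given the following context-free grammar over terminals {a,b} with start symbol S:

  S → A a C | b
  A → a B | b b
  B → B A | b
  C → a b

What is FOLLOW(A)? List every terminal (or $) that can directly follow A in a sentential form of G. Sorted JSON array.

FIRST sets, iterate to fixpoint:
[1]
  A via A→a B: +{a}
  A via A→b b: +{b}
  B via B→b: +{b}
  C via C→a b: +{a}
  S via S→A a C: +{a,b}
  S: {a,b}  A: {a,b}  B: {b}  C: {a}
[2] done
  S: {a,b}  A: {a,b}  B: {b}  C: {a}

Compute FOLLOW by fixpoint:
FOLLOW(S) := {$}
pass 1:
  B→B A: FOLLOW(B) ⊇ FIRST(A) = {a,b}; new: +{a,b}
  B→B A: FOLLOW(A) ⊇ FOLLOW(B) ⊇ {a,b}; new: +{a,b}
  S→A a C: FOLLOW(C) ⊇ FOLLOW(S) ⊇ {$}; new: +{$}
  S: {$}  A: {a,b}  B: {a,b}  C: {$}
pass 2: (stable)
  S: {$}  A: {a,b}  B: {a,b}  C: {$}

FOLLOW(A) = ["a", "b"]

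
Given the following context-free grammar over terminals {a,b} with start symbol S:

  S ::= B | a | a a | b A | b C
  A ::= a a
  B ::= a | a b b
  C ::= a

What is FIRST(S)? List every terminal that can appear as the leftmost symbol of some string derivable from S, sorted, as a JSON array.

FIRST sets, iterate to fixpoint:
pass 1:
  A via A→a a: +{a}
  B via B→a: +{a}
  C via C→a: +{a}
  S via S→B: +{a}
  S via S→b A: +{b}
  S: {a,b}  A: {a}  B: {a}  C: {a}
pass 2: — fixpoint
  S: {a,b}  A: {a}  B: {a}  C: {a}

FIRST(S) = ["a", "b"]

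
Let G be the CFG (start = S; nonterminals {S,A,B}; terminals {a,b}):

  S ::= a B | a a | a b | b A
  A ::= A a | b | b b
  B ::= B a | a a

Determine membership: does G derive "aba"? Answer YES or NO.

CNF form of G:
  S -> T0 B | T0 T0 | T0 T1 | T1 A
  A -> A T0 | T1 T1 | b
  B -> B T0 | T0 T0
  T0 -> a
  T1 -> b

CYK table (by increasing span):
  [0..0]={T0}  "a"  orig:{}
  [1..1]={A,T1}  "b"  orig:{A}
  [2..2]={T0}  "a"  orig:{}
  [0..1]={S}  "ab"
  [1..2]={A}  "ba"
  [0..2]=∅  "aba"

S ∉ T[0,2] ⇒ NO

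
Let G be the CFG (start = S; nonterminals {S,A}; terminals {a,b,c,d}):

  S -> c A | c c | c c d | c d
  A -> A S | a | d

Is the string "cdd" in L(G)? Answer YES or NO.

Convert to CNF:
  S -> T0 A | T0 T0 | T0 T1 | T0 X2
  A -> A S | a | d
  T0 -> c
  T1 -> d
  X2 -> T0 T1

Fill CYK table bottom-up:
  T[0,0] 'c' = {T0}  orig:{}
  T[1,1] 'd' = {A,T1}  orig:{A}
  T[2,2] 'd' = {A,T1}  orig:{A}
  T[0,1] 'cd' = {S,X2}  orig:{S}
  T[1,2] 'dd' = ∅
  T[0,2] 'cdd' = ∅

S ∉ T[0,2] ⇒ NO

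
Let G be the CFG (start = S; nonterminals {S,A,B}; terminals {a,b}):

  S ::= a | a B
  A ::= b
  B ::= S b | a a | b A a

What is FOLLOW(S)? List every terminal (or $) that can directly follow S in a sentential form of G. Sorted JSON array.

Compute FIRST by fixpoint:
round 1:
  A via A→b: +{b}
  B via B→a a: +{a}
  B via B→b A a: +{b}
  S via S→a: +{a}
  FIRST[S]={a}  FIRST[A]={b}  FIRST[B]={a,b}
round 2: (stable)
  FIRST[S]={a}  FIRST[A]={b}  FIRST[B]={a,b}

FOLLOW sets:
initialize: $ ∈ FOLLOW(S)
[1]
  B→S b: FOLLOW(S) ⊇ FIRST(b) = {b}; new: +{b}
  B→b A a: FOLLOW(A) ⊇ FIRST(a) = {a}; new: +{a}
  S→a B: FOLLOW(B) ⊇ FOLLOW(S) ⊇ {$,b}; new: +{$,b}
  FOLLOW(S)={$,b}  FOLLOW(A)={a}  FOLLOW(B)={$,b}
[2] done
  FOLLOW(S)={$,b}  FOLLOW(A)={a}  FOLLOW(B)={$,b}

FOLLOW(S) = ["$", "b"]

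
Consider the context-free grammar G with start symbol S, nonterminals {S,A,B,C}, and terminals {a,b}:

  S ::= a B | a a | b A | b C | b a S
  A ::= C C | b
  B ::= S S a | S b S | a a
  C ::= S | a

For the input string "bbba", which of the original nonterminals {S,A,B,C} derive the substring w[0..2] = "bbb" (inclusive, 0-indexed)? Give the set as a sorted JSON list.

Convert to CNF:
  S -> T0 B | T0 T0 | T1 A | T1 C | T1 X5
  A -> C C | b
  B -> S X2 | S X3 | T0 T0
  C -> T0 B | T0 T0 | T1 A | T1 C | T1 X4 | a
  T0 -> a
  T1 -> b
  X2 -> S T0
  X3 -> T1 S
  X4 -> T0 S
  X5 -> T0 S

CYK table (by increasing span), restricted to cells inside w[0..2]:
  [0..0]={A,T1}  "b"  orig:{A}
  [1..1]={A,T1}  "b"  orig:{A}
  [2..2]={A,T1}  "b"  orig:{A}
  [0..1]={C,S}  "bb"
  [1..2]={C,S}  "bb"
  [0..2]={C,S,X3}  "bbb"  orig:{C,S}

Original NTs in T[0,2] deriving "bbb": ["C", "S"]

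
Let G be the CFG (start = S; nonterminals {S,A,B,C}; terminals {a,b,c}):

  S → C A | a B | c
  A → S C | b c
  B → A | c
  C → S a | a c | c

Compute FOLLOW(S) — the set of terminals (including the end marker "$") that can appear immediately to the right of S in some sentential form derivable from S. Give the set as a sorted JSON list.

Compute FIRST by fixpoint:
pass 1:
  A via A→b c: +{b}
  B via B→A: +{b}
  B via B→c: +{c}
  C via C→a c: +{a}
  C via C→c: +{c}
  S via S→C A: +{a,c}
  FIRST(S)={a,c}  FIRST(A)={b}  FIRST(B)={b,c}  FIRST(C)={a,c}
pass 2:
  A via A→S C: +{a,c}
  B via B→A: +{a}
  FIRST(S)={a,c}  FIRST(A)={a,b,c}  FIRST(B)={a,b,c}  FIRST(C)={a,c}
pass 3: (no change)
  FIRST(S)={a,c}  FIRST(A)={a,b,c}  FIRST(B)={a,b,c}  FIRST(C)={a,c}

Compute FOLLOW by fixpoint:
seed FOLLOW(S) with $
iter 1:
  A→S C: FOLLOW(S) ⊇ FIRST(C) = {a,c}; new: +{a,c}
  S→C A: FOLLOW(C) ⊇ FIRST(A) = {a,b,c}; new: +{a,b,c}
  S→C A: FOLLOW(A) ⊇ FOLLOW(S) ⊇ {$,a,c}; new: +{$,a,c}
  S→a B: FOLLOW(B) ⊇ FOLLOW(S) ⊇ {$,a,c}; new: +{$,a,c}
  S: {$,a,c}  A: {$,a,c}  B: {$,a,c}  C: {a,b,c}
iter 2:
  A→S C: FOLLOW(C) ⊇ FOLLOW(A) ⊇ {$,a,c}; new: +{$}
  S: {$,a,c}  A: {$,a,c}  B: {$,a,c}  C: {$,a,b,c}
iter 3: (no change)
  S: {$,a,c}  A: {$,a,c}  B: {$,a,c}  C: {$,a,b,c}

FOLLOW(S) = ["$", "a", "c"]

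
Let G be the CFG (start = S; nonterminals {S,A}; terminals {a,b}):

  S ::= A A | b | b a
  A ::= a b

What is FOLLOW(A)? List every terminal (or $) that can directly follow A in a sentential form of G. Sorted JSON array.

Compute FIRST by fixpoint:
round 1:
  A via A→a b: +{a}
  S via S→A A: +{a}
  S via S→b: +{b}
  FIRST(S)={a,b}  FIRST(A)={a}
round 2: — fixpoint
  FIRST(S)={a,b}  FIRST(A)={a}

FOLLOW sets:
initialize: $ ∈ FOLLOW(S)
[1]
  S→A A: FOLLOW(A) ⊇ FIRST(A) = {a}; new: +{a}
  S→A A: FOLLOW(A) ⊇ FOLLOW(S) ⊇ {$}; new: +{$}
  S: {$}  A: {$,a}
[2] done
  S: {$}  A: {$,a}

FOLLOW(A) = ["$", "a"]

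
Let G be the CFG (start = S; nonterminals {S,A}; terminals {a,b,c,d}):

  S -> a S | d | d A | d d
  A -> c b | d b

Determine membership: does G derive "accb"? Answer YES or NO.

Convert to CNF:
  S -> T2 A | T2 T2 | T3 S | d
  A -> T0 T1 | T2 T1
  T0 -> c
  T1 -> b
  T2 -> d
  T3 -> a

CYK fill:
  T[0,0] 'a' = {T3}  orig:{}
  T[1,1] 'c' = {T0}  orig:{}
  T[2,2] 'c' = {T0}  orig:{}
  T[3,3] 'b' = {T1}  orig:{}
  T[0,1] 'ac' = ∅
  T[1,2] 'cc' = ∅
  T[2,3] 'cb' = {A}
  T[0,2] 'acc' = ∅
  T[1,3] 'ccb' = ∅
  T[0,3] 'accb' = ∅

S ∉ T[0,3] ⇒ NO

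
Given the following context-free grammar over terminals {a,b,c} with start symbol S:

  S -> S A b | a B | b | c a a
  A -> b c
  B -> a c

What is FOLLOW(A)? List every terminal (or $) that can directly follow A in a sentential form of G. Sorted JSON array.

Compute FIRST by fixpoint:
iter 1:
  A via A→b c: +{b}
  B via B→a c: +{a}
  S via S→a B: +{a}
  S via S→b: +{b}
  S via S→c a a: +{c}
  FIRST(S)={a,b,c}  FIRST(A)={b}  FIRST(B)={a}
iter 2: (no change)
  FIRST(S)={a,b,c}  FIRST(A)={b}  FIRST(B)={a}

FOLLOW iteration:
initialize: $ ∈ FOLLOW(S)
round 1:
  S→S A b: FOLLOW(S) ⊇ FIRST(A) = {b}; new: +{b}
  S→S A b: FOLLOW(A) ⊇ FIRST(b) = {b}; new: +{b}
  S→a B: FOLLOW(B) ⊇ FOLLOW(S) ⊇ {$,b}; new: +{$,b}
  S: {$,b}  A: {b}  B: {$,b}
round 2: done
  S: {$,b}  A: {b}  B: {$,b}

FOLLOW(A) = ["b"]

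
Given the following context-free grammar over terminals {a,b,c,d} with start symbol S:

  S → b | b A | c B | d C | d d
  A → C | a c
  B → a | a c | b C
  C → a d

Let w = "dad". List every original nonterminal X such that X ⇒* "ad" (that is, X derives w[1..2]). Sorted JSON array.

Convert to CNF:
  S -> T1 B | T2 C | T2 T2 | T3 A | b
  A -> T0 T1 | T0 T2
  B -> T0 T1 | T3 C | a
  C -> T0 T2
  T0 -> a
  T1 -> c
  T2 -> d
  T3 -> b

Fill CYK table bottom-up (cells [i..j] with 1 ≤ i ≤ j ≤ 2 only):
  [1..1]={B,T0}  "a"  orig:{B}
  [2..2]={T2}  "d"  orig:{}
  [1..2]={A,C}  "ad"

Original NTs in T[1,2] deriving "ad": ["A", "C"]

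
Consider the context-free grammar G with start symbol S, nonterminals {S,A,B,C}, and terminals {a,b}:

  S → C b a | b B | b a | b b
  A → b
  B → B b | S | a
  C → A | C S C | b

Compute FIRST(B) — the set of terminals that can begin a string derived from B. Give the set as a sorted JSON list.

Compute FIRST by fixpoint:
pass 1:
  A via A→b: +{b}
  B via B→a: +{a}
  C via C→A: +{b}
  S via S→C b a: +{b}
  S: {b}  A: {b}  B: {a}  C: {b}
pass 2:
  B via B→S: +{b}
  S: {b}  A: {b}  B: {a,b}  C: {b}
pass 3: — fixpoint
  S: {b}  A: {b}  B: {a,b}  C: {b}

FIRST(B) = ["a", "b"]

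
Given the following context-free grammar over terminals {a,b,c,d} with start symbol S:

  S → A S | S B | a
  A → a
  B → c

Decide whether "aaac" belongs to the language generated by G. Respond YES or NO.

CNF form of G:
  S -> A S | S B | a
  A -> a
  B -> c

CYK table (by increasing span):
  cell(0,0) a: {A,S}
  cell(1,1) a: {A,S}
  cell(2,2) a: {A,S}
  cell(3,3) c: {B}
  cell(0,1) aa: {S}
  cell(1,2) aa: {S}
  cell(2,3) ac: {S}
  cell(0,2) aaa: {S}
  cell(1,3) aac: {S}
  cell(0,3) aaac: {S}

S ∈ T[0,3] ⇒ YES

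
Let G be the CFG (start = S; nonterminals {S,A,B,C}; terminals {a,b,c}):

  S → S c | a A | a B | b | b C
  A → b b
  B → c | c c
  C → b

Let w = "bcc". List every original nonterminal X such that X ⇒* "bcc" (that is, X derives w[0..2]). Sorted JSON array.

Convert to CNF:
  S -> S T1 | T0 C | T2 A | T2 B | b
  A -> T0 T0
  B -> T1 T1 | c
  C -> b
  T0 -> b
  T1 -> c
  T2 -> a

CYK fill, restricted to cells inside w[0..2]:
  [0..0]={C,S,T0}  "b"  orig:{C,S}
  [1..1]={B,T1}  "c"  orig:{B}
  [2..2]={B,T1}  "c"  orig:{B}
  [0..1]={S}  "bc"
  [1..2]={B}  "cc"
  [0..2]={S}  "bcc"

Original NTs in T[0,2] deriving "bcc": ["S"]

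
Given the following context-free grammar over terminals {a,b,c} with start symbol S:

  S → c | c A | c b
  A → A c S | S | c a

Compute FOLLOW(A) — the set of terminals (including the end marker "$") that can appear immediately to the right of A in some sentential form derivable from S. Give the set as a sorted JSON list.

FIRST iteration:
round 1:
  A via A→c a: +{c}
  S via S→c: +{c}
  S: {c}  A: {c}
round 2: (stable)
  S: {c}  A: {c}

FOLLOW iteration:
seed FOLLOW(S) with $
pass 1:
  A→A c S: FOLLOW(A) ⊇ FIRST(c) = {c}; new: +{c}
  A→A c S: FOLLOW(S) ⊇ FOLLOW(A) ⊇ {c}; new: +{c}
  S→c A: FOLLOW(A) ⊇ FOLLOW(S) ⊇ {$,c}; new: +{$}
  FOLLOW[S]={$,c}  FOLLOW[A]={$,c}
pass 2: (no change)
  FOLLOW[S]={$,c}  FOLLOW[A]={$,c}

FOLLOW(A) = ["$", "c"]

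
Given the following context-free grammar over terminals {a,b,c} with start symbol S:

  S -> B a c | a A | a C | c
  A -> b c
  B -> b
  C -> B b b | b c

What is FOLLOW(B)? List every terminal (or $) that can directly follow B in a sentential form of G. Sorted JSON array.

FIRST sets, iterate to fixpoint:
iter 1:
  A via A→b c: +{b}
  B via B→b: +{b}
  C via C→B b b: +{b}
  S via S→B a c: +{b}
  S via S→a A: +{a}
  S via S→c: +{c}
  FIRST(S)={a,b,c}  FIRST(A)={b}  FIRST(B)={b}  FIRST(C)={b}
iter 2: done
  FIRST(S)={a,b,c}  FIRST(A)={b}  FIRST(B)={b}  FIRST(C)={b}

FOLLOW sets:
initialize: $ ∈ FOLLOW(S)
iter 1:
  C→B b b: FOLLOW(B) ⊇ FIRST(b) = {b}; new: +{b}
  S→B a c: FOLLOW(B) ⊇ FIRST(a) = {a}; new: +{a}
  S→a A: FOLLOW(A) ⊇ FOLLOW(S) ⊇ {$}; new: +{$}
  S→a C: FOLLOW(C) ⊇ FOLLOW(S) ⊇ {$}; new: +{$}
  FOLLOW(S)={$}  FOLLOW(A)={$}  FOLLOW(B)={a,b}  FOLLOW(C)={$}
iter 2: — fixpoint
  FOLLOW(S)={$}  FOLLOW(A)={$}  FOLLOW(B)={a,b}  FOLLOW(C)={$}

FOLLOW(B) = ["a", "b"]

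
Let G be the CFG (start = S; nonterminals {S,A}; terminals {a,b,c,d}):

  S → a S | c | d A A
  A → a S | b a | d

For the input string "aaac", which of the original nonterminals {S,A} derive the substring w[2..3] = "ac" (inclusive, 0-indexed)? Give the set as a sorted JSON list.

CNF form of G:
  S -> T0 S | T2 X3 | c
  A -> T0 S | T1 T0 | d
  T0 -> a
  T1 -> b
  T2 -> d
  X3 -> A A

CYK table (by increasing span) — only the sub-triangle for w[2..3]:
  [2..2]={T0}  "a"  orig:{}
  [3..3]={S}  "c"
  [2..3]={A,S}  "ac"

Original NTs in T[2,3] deriving "ac": ["A", "S"]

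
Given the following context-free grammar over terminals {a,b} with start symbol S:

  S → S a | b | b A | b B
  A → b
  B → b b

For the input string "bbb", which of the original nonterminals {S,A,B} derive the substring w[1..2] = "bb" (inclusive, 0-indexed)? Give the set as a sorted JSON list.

CNF form of G:
  S -> S T1 | T0 A | T0 B | b
  A -> b
  B -> T0 T0
  T0 -> b
  T1 -> a

CYK table (by increasing span) — only the sub-triangle for w[1..2]:
  cell(1,1) b: {A,S,T0}  orig:{A,S}
  cell(2,2) b: {A,S,T0}  orig:{A,S}
  cell(1,2) bb: {B,S}

Original NTs in T[1,2] deriving "bb": ["B", "S"]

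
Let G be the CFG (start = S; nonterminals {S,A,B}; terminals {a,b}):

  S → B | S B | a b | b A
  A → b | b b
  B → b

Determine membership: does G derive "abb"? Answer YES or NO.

CNF form of G:
  S -> S B | T0 A | T1 T0 | b
  A -> T0 T0 | b
  B -> b
  T0 -> b
  T1 -> a

CYK table (by increasing span):
  cell(0,0) a: {T1}  orig:{}
  cell(1,1) b: {A,B,S,T0}  orig:{A,B,S}
  cell(2,2) b: {A,B,S,T0}  orig:{A,B,S}
  cell(0,1) ab: {S}
  cell(1,2) bb: {A,S}
  cell(0,2) abb: {S}

S ∈ T[0,2] ⇒ YES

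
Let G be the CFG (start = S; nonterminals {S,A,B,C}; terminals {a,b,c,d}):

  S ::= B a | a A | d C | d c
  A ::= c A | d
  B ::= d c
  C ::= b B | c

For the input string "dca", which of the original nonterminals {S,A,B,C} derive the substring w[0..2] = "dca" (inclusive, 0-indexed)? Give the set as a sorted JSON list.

Convert to CNF:
  S -> B T3 | T1 C | T1 T0 | T3 A
  A -> T0 A | d
  B -> T1 T0
  C -> T2 B | c
  T0 -> c
  T1 -> d
  T2 -> b
  T3 -> a

CYK table (by increasing span) — only the sub-triangle for w[0..2]:
  [0..0]={A,T1}  "d"  orig:{A}
  [1..1]={C,T0}  "c"  orig:{C}
  [2..2]={T3}  "a"  orig:{}
  [0..1]={B,S}  "dc"
  [1..2]=∅  "ca"
  [0..2]={S}  "dca"

Original NTs in T[0,2] deriving "dca": ["S"]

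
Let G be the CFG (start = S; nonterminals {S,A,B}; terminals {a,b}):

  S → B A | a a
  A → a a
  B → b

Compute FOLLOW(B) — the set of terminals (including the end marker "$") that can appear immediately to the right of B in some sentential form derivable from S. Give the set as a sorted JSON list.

Compute FIRST by fixpoint:
round 1:
  A via A→a a: +{a}
  B via B→b: +{b}
  S via S→B A: +{b}
  S via S→a a: +{a}
  FIRST[S]={a,b}  FIRST[A]={a}  FIRST[B]={b}
round 2: done
  FIRST[S]={a,b}  FIRST[A]={a}  FIRST[B]={b}

Compute FOLLOW by fixpoint:
seed FOLLOW(S) with $
pass 1:
  S→B A: FOLLOW(B) ⊇ FIRST(A) = {a}; new: +{a}
  S→B A: FOLLOW(A) ⊇ FOLLOW(S) ⊇ {$}; new: +{$}
  FOLLOW[S]={$}  FOLLOW[A]={$}  FOLLOW[B]={a}
pass 2: — fixpoint
  FOLLOW[S]={$}  FOLLOW[A]={$}  FOLLOW[B]={a}

FOLLOW(B) = ["a"]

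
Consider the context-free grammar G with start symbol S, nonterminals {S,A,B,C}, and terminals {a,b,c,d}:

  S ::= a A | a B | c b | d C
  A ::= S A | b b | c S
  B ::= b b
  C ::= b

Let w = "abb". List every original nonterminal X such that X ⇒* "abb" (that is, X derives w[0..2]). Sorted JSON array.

CNF form of G:
  S -> T1 T0 | T2 A | T2 B | T3 C
  A -> S A | T0 T0 | T1 S
  B -> T0 T0
  C -> b
  T0 -> b
  T1 -> c
  T2 -> a
  T3 -> d

CYK fill (cells [i..j] with 0 ≤ i ≤ j ≤ 2 only):
  cell(0,0) a: {T2}  orig:{}
  cell(1,1) b: {C,T0}  orig:{C}
  cell(2,2) b: {C,T0}  orig:{C}
  cell(0,1) ab: ∅
  cell(1,2) bb: {A,B}
  cell(0,2) abb: {S}

Original NTs in T[0,2] deriving "abb": ["S"]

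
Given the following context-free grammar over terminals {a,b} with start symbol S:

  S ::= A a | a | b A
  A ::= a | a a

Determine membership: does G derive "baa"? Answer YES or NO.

Convert to CNF:
  S -> A T0 | T1 A | a
  A -> T0 T0 | a
  T0 -> a
  T1 -> b

CYK fill:
  cell(0,0) b: {T1}  orig:{}
  cell(1,1) a: {A,S,T0}  orig:{A,S}
  cell(2,2) a: {A,S,T0}  orig:{A,S}
  cell(0,1) ba: {S}
  cell(1,2) aa: {A,S}
  cell(0,2) baa: {S}

S ∈ T[0,2] ⇒ YES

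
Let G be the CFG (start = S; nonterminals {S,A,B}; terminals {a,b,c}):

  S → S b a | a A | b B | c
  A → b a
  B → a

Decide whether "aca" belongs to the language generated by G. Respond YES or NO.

CNF form of G:
  S -> S X2 | T0 B | T1 A | c
  A -> T0 T1
  B -> a
  T0 -> b
  T1 -> a
  X2 -> T0 T1

Fill CYK table bottom-up:
  T[0,0] 'a' = {B,T1}  orig:{B}
  T[1,1] 'c' = {S}
  T[2,2] 'a' = {B,T1}  orig:{B}
  T[0,1] 'ac' = ∅
  T[1,2] 'ca' = ∅
  T[0,2] 'aca' = ∅

S ∉ T[0,2] ⇒ NO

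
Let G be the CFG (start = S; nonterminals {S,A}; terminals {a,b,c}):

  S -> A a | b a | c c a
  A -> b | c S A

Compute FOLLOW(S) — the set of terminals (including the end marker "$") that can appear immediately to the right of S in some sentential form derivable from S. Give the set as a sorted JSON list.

FIRST sets, iterate to fixpoint:
pass 1:
  A via A→b: +{b}
  A via A→c S A: +{c}
  S via S→A a: +{b,c}
  FIRST[S]={b,c}  FIRST[A]={b,c}
pass 2: (no change)
  FIRST[S]={b,c}  FIRST[A]={b,c}

FOLLOW iteration:
seed FOLLOW(S) with $
round 1:
  A→c S A: FOLLOW(S) ⊇ FIRST(A) = {b,c}; new: +{b,c}
  S→A a: FOLLOW(A) ⊇ FIRST(a) = {a}; new: +{a}
  FOLLOW[S]={$,b,c}  FOLLOW[A]={a}
round 2: (no change)
  FOLLOW[S]={$,b,c}  FOLLOW[A]={a}

FOLLOW(S) = ["$", "b", "c"]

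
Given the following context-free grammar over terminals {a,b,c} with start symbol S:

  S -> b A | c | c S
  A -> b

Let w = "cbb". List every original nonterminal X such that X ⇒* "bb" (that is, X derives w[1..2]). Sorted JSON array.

Convert to CNF:
  S -> T0 A | T1 S | c
  A -> b
  T0 -> b
  T1 -> c

Fill CYK table bottom-up — only the sub-triangle for w[1..2]:
  cell(1,1) b: {A,T0}  orig:{A}
  cell(2,2) b: {A,T0}  orig:{A}
  cell(1,2) bb: {S}

Original NTs in T[1,2] deriving "bb": ["S"]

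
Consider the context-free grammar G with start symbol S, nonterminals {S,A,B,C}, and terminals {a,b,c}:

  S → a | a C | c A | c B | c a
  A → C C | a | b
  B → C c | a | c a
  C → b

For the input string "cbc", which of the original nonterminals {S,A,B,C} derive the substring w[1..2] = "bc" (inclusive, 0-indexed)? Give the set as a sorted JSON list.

Convert to CNF:
  S -> T0 A | T0 B | T0 T1 | T1 C | a
  A -> C C | a | b
  B -> C T0 | T0 T1 | a
  C -> b
  T0 -> c
  T1 -> a

Fill CYK table bottom-up — only the sub-triangle for w[1..2]:
  cell(1,1) b: {A,C}
  cell(2,2) c: {T0}  orig:{}
  cell(1,2) bc: {B}

Original NTs in T[1,2] deriving "bc": ["B"]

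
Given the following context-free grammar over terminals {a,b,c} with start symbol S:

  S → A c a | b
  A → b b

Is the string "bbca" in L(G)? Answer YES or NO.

Convert to CNF:
  S -> A X3 | b
  A -> T0 T0
  T0 -> b
  T1 -> c
  T2 -> a
  X3 -> T1 T2

CYK fill:
  cell(0,0) b: {S,T0}  orig:{S}
  cell(1,1) b: {S,T0}  orig:{S}
  cell(2,2) c: {T1}  orig:{}
  cell(3,3) a: {T2}  orig:{}
  cell(0,1) bb: {A}
  cell(1,2) bc: ∅
  cell(2,3) ca: {X3}  orig:{}
  cell(0,2) bbc: ∅
  cell(1,3) bca: ∅
  cell(0,3) bbca: {S}

S ∈ T[0,3] ⇒ YES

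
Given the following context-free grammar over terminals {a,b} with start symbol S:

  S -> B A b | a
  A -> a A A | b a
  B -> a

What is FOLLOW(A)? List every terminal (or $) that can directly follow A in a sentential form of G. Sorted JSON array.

Compute FIRST by fixpoint:
pass 1:
  A via A→a A A: +{a}
  A via A→b a: +{b}
  B via B→a: +{a}
  S via S→B A b: +{a}
  FIRST[S]={a}  FIRST[A]={a,b}  FIRST[B]={a}
pass 2: — fixpoint
  FIRST[S]={a}  FIRST[A]={a,b}  FIRST[B]={a}

FOLLOW sets:
initialize: $ ∈ FOLLOW(S)
pass 1:
  A→a A A: FOLLOW(A) ⊇ FIRST(A) = {a,b}; new: +{a,b}
  S→B A b: FOLLOW(B) ⊇ FIRST(A) = {a,b}; new: +{a,b}
  FOLLOW(S)={$}  FOLLOW(A)={a,b}  FOLLOW(B)={a,b}
pass 2: — fixpoint
  FOLLOW(S)={$}  FOLLOW(A)={a,b}  FOLLOW(B)={a,b}

FOLLOW(A) = ["a", "b"]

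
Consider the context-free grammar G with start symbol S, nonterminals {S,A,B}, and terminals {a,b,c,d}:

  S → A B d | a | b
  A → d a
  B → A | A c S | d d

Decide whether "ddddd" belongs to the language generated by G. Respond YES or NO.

CNF form of G:
  S -> A X4 | a | b
  A -> T0 T1
  B -> A X3 | T0 T0 | T0 T1
  T0 -> d
  T1 -> a
  T2 -> c
  X3 -> T2 S
  X4 -> B T0

CYK table (by increasing span):
  T[0,0] 'd' = {T0}  orig:{}
  T[1,1] 'd' = {T0}  orig:{}
  T[2,2] 'd' = {T0}  orig:{}
  T[3,3] 'd' = {T0}  orig:{}
  T[4,4] 'd' = {T0}  orig:{}
  T[0,1] 'dd' = {B}
  T[1,2] 'dd' = {B}
  T[2,3] 'dd' = {B}
  T[3,4] 'dd' = {B}
  T[0,2] 'ddd' = {X4}  orig:{}
  T[1,3] 'ddd' = {X4}  orig:{}
  T[2,4] 'ddd' = {X4}  orig:{}
  T[0,3] 'dddd' = ∅
  T[1,4] 'dddd' = ∅
  T[0,4] 'ddddd' = ∅

S ∉ T[0,4] ⇒ NO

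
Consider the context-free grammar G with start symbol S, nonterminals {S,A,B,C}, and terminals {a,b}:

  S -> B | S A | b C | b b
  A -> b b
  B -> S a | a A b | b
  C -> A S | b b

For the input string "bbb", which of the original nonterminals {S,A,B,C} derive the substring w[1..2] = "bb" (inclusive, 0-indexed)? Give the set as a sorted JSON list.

Convert to CNF:
  S -> S A | S T1 | T0 C | T0 T0 | T1 X3 | b
  A -> T0 T0
  B -> S T1 | T1 X2 | b
  C -> A S | T0 T0
  T0 -> b
  T1 -> a
  X2 -> A T0
  X3 -> A T0

CYK fill (cells [i..j] with 1 ≤ i ≤ j ≤ 2 only):
  T[1,1] 'b' = {B,S,T0}  orig:{B,S}
  T[2,2] 'b' = {B,S,T0}  orig:{B,S}
  T[1,2] 'bb' = {A,C,S}

Original NTs in T[1,2] deriving "bb": ["A", "C", "S"]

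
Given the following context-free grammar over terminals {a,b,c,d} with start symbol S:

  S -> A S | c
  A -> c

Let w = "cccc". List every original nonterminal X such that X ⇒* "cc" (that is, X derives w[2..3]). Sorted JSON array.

Convert to CNF:
  S -> A S | c
  A -> c

CYK fill — only the sub-triangle for w[2..3]:
  cell(2,2) c: {A,S}
  cell(3,3) c: {A,S}
  cell(2,3) cc: {S}

Original NTs in T[2,3] deriving "cc": ["S"]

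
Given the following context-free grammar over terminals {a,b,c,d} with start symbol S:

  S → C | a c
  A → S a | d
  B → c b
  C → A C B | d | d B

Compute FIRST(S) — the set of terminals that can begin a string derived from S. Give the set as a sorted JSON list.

Compute FIRST by fixpoint:
[1]
  A via A→d: +{d}
  B via B→c b: +{c}
  C via C→A C B: +{d}
  S via S→C: +{d}
  S via S→a c: +{a}
  FIRST(S)={a,d}  FIRST(A)={d}  FIRST(B)={c}  FIRST(C)={d}
[2]
  A via A→S a: +{a}
  C via C→A C B: +{a}
  FIRST(S)={a,d}  FIRST(A)={a,d}  FIRST(B)={c}  FIRST(C)={a,d}
[3] done
  FIRST(S)={a,d}  FIRST(A)={a,d}  FIRST(B)={c}  FIRST(C)={a,d}

FIRST(S) = ["a", "d"]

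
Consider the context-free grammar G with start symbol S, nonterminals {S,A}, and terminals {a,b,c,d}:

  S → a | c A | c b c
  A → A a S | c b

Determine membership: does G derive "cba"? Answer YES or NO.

Convert to CNF:
  S -> T1 A | T1 X4 | a
  A -> A X3 | T1 T2
  T0 -> a
  T1 -> c
  T2 -> b
  X3 -> T0 S
  X4 -> T2 T1

Fill CYK table bottom-up:
  T[0,0] 'c' = {T1}  orig:{}
  T[1,1] 'b' = {T2}  orig:{}
  T[2,2] 'a' = {S,T0}  orig:{S}
  T[0,1] 'cb' = {A}
  T[1,2] 'ba' = ∅
  T[0,2] 'cba' = ∅

S ∉ T[0,2] ⇒ NO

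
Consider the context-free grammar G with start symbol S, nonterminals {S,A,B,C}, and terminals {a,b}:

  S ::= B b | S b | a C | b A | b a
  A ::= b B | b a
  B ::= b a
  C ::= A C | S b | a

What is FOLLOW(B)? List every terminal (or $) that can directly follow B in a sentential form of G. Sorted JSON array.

FIRST sets, iterate to fixpoint:
iter 1:
  A via A→b B: +{b}
  B via B→b a: +{b}
  C via C→A C: +{b}
  C via C→a: +{a}
  S via S→B b: +{b}
  S via S→a C: +{a}
  FIRST[S]={a,b}  FIRST[A]={b}  FIRST[B]={b}  FIRST[C]={a,b}
iter 2: (no change)
  FIRST[S]={a,b}  FIRST[A]={b}  FIRST[B]={b}  FIRST[C]={a,b}

FOLLOW sets:
initialize: $ ∈ FOLLOW(S)
round 1:
  C→A C: FOLLOW(A) ⊇ FIRST(C) = {a,b}; new: +{a,b}
  C→S b: FOLLOW(S) ⊇ FIRST(b) = {b}; new: +{b}
  S→B b: FOLLOW(B) ⊇ FIRST(b) = {b}; new: +{b}
  S→a C: FOLLOW(C) ⊇ FOLLOW(S) ⊇ {$,b}; new: +{$,b}
  S→b A: FOLLOW(A) ⊇ FOLLOW(S) ⊇ {$,b}; new: +{$}
  S: {$,b}  A: {$,a,b}  B: {b}  C: {$,b}
round 2:
  A→b B: FOLLOW(B) ⊇ FOLLOW(A) ⊇ {$,a,b}; new: +{$,a}
  S: {$,b}  A: {$,a,b}  B: {$,a,b}  C: {$,b}
round 3: (no change)
  S: {$,b}  A: {$,a,b}  B: {$,a,b}  C: {$,b}

FOLLOW(B) = ["$", "a", "b"]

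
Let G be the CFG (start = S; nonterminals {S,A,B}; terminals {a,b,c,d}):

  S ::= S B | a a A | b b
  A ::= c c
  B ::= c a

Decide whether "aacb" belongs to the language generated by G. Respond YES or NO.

CNF form of G:
  S -> S B | T1 X3 | T2 T2
  A -> T0 T0
  B -> T0 T1
  T0 -> c
  T1 -> a
  T2 -> b
  X3 -> T1 A

CYK fill:
  [0..0]={T1}  "a"  orig:{}
  [1..1]={T1}  "a"  orig:{}
  [2..2]={T0}  "c"  orig:{}
  [3..3]={T2}  "b"  orig:{}
  [0..1]=∅  "aa"
  [1..2]=∅  "ac"
  [2..3]=∅  "cb"
  [0..2]=∅  "aac"
  [1..3]=∅  "acb"
  [0..3]=∅  "aacb"

S ∉ T[0,3] ⇒ NO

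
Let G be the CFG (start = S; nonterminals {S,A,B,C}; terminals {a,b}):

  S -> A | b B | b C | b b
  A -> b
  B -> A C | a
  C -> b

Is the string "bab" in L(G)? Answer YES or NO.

CNF form of G:
  S -> T0 B | T0 C | T0 T0 | b
  A -> b
  B -> A C | a
  C -> b
  T0 -> b

Fill CYK table bottom-up:
  cell(0,0) b: {A,C,S,T0}  orig:{A,C,S}
  cell(1,1) a: {B}
  cell(2,2) b: {A,C,S,T0}  orig:{A,C,S}
  cell(0,1) ba: {S}
  cell(1,2) ab: ∅
  cell(0,2) bab: ∅

S ∉ T[0,2] ⇒ NO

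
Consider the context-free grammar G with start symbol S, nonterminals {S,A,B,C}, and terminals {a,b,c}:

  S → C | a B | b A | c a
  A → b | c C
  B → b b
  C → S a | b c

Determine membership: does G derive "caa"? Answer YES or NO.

CNF form of G:
  S -> S T2 | T0 T2 | T1 A | T1 T0 | T2 B
  A -> T0 C | b
  B -> T1 T1
  C -> S T2 | T1 T0
  T0 -> c
  T1 -> b
  T2 -> a

CYK table (by increasing span):
  [0..0]={T0}  "c"  orig:{}
  [1..1]={T2}  "a"  orig:{}
  [2..2]={T2}  "a"  orig:{}
  [0..1]={S}  "ca"
  [1..2]=∅  "aa"
  [0..2]={C,S}  "caa"

S ∈ T[0,2] ⇒ YES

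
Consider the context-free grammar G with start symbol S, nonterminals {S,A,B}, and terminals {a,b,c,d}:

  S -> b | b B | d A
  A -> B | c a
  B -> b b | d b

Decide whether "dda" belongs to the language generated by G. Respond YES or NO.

Convert to CNF:
  S -> T0 B | T3 A | b
  A -> T0 T0 | T1 T2 | T3 T0
  B -> T0 T0 | T3 T0
  T0 -> b
  T1 -> c
  T2 -> a
  T3 -> d

CYK table (by increasing span):
  [0..0]={T3}  "d"  orig:{}
  [1..1]={T3}  "d"  orig:{}
  [2..2]={T2}  "a"  orig:{}
  [0..1]=∅  "dd"
  [1..2]=∅  "da"
  [0..2]=∅  "dda"

S ∉ T[0,2] ⇒ NO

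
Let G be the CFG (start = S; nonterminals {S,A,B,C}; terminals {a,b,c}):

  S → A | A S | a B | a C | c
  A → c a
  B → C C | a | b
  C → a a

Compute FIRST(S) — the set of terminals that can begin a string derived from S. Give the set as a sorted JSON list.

FIRST sets, iterate to fixpoint:
round 1:
  A via A→c a: +{c}
  B via B→a: +{a}
  B via B→b: +{b}
  C via C→a a: +{a}
  S via S→A: +{c}
  S via S→a B: +{a}
  S: {a,c}  A: {c}  B: {a,b}  C: {a}
round 2: (stable)
  S: {a,c}  A: {c}  B: {a,b}  C: {a}

FIRST(S) = ["a", "c"]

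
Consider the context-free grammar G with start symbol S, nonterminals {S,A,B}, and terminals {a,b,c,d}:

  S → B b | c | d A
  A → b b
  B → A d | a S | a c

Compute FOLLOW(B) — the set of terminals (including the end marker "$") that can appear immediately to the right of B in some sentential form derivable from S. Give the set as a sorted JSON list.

FIRST sets, iterate to fixpoint:
iter 1:
  A via A→b b: +{b}
  B via B→A d: +{b}
  B via B→a S: +{a}
  S via S→B b: +{a,b}
  S via S→c: +{c}
  S via S→d A: +{d}
  FIRST(S)={a,b,c,d}  FIRST(A)={b}  FIRST(B)={a,b}
iter 2: done
  FIRST(S)={a,b,c,d}  FIRST(A)={b}  FIRST(B)={a,b}

FOLLOW sets:
FOLLOW(S) := {$}
pass 1:
  B→A d: FOLLOW(A) ⊇ FIRST(d) = {d}; new: +{d}
  S→B b: FOLLOW(B) ⊇ FIRST(b) = {b}; new: +{b}
  S→d A: FOLLOW(A) ⊇ FOLLOW(S) ⊇ {$}; new: +{$}
  FOLLOW(S)={$}  FOLLOW(A)={$,d}  FOLLOW(B)={b}
pass 2:
  B→a S: FOLLOW(S) ⊇ FOLLOW(B) ⊇ {b}; new: +{b}
  S→d A: FOLLOW(A) ⊇ FOLLOW(S) ⊇ {$,b}; new: +{b}
  FOLLOW(S)={$,b}  FOLLOW(A)={$,b,d}  FOLLOW(B)={b}
pass 3: done
  FOLLOW(S)={$,b}  FOLLOW(A)={$,b,d}  FOLLOW(B)={b}

FOLLOW(B) = ["b"]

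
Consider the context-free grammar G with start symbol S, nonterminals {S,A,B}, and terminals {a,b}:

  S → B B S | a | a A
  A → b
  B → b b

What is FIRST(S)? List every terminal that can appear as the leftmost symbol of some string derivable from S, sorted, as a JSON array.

FIRST iteration:
iter 1:
  A via A→b: +{b}
  B via B→b b: +{b}
  S via S→B B S: +{b}
  S via S→a: +{a}
  FIRST[S]={a,b}  FIRST[A]={b}  FIRST[B]={b}
iter 2: (no change)
  FIRST[S]={a,b}  FIRST[A]={b}  FIRST[B]={b}

FIRST(S) = ["a", "b"]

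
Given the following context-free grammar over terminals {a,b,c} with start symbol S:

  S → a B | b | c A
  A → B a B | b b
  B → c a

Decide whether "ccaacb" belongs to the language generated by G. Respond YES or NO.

CNF form of G:
  S -> T0 B | T2 A | b
  A -> B X3 | T1 T1
  B -> T2 T0
  T0 -> a
  T1 -> b
  T2 -> c
  X3 -> T0 B

CYK fill:
  T[0,0] 'c' = {T2}  orig:{}
  T[1,1] 'c' = {T2}  orig:{}
  T[2,2] 'a' = {T0}  orig:{}
  T[3,3] 'a' = {T0}  orig:{}
  T[4,4] 'c' = {T2}  orig:{}
  T[5,5] 'b' = {S,T1}  orig:{S}
  T[0,1] 'cc' = ∅
  T[1,2] 'ca' = {B}
  T[2,3] 'aa' = ∅
  T[3,4] 'ac' = ∅
  T[4,5] 'cb' = ∅
  T[0,2] 'cca' = ∅
  T[1,3] 'caa' = ∅
  T[2,4] 'aac' = ∅
  T[3,5] 'acb' = ∅
  T[0,3] 'ccaa' = ∅
  T[1,4] 'caac' = ∅
  T[2,5] 'aacb' = ∅
  T[0,4] 'ccaac' = ∅
  T[1,5] 'caacb' = ∅
  T[0,5] 'ccaacb' = ∅

S ∉ T[0,5] ⇒ NO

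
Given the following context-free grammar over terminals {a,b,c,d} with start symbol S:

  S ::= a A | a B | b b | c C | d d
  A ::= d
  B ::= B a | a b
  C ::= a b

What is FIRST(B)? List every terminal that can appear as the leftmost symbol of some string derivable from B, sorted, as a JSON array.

FIRST sets, iterate to fixpoint:
pass 1:
  A via A→d: +{d}
  B via B→a b: +{a}
  C via C→a b: +{a}
  S via S→a A: +{a}
  S via S→b b: +{b}
  S via S→c C: +{c}
  S via S→d d: +{d}
  FIRST[S]={a,b,c,d}  FIRST[A]={d}  FIRST[B]={a}  FIRST[C]={a}
pass 2: — fixpoint
  FIRST[S]={a,b,c,d}  FIRST[A]={d}  FIRST[B]={a}  FIRST[C]={a}

FIRST(B) = ["a"]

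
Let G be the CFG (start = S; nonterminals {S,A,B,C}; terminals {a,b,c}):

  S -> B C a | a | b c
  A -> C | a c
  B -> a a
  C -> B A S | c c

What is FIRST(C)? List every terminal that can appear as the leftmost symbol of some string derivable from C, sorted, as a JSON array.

FIRST iteration:
round 1:
  A via A→a c: +{a}
  B via B→a a: +{a}
  C via C→B A S: +{a}
  C via C→c c: +{c}
  S via S→B C a: +{a}
  S via S→b c: +{b}
  FIRST(S)={a,b}  FIRST(A)={a}  FIRST(B)={a}  FIRST(C)={a,c}
round 2:
  A via A→C: +{c}
  FIRST(S)={a,b}  FIRST(A)={a,c}  FIRST(B)={a}  FIRST(C)={a,c}
round 3: — fixpoint
  FIRST(S)={a,b}  FIRST(A)={a,c}  FIRST(B)={a}  FIRST(C)={a,c}

FIRST(C) = ["a", "c"]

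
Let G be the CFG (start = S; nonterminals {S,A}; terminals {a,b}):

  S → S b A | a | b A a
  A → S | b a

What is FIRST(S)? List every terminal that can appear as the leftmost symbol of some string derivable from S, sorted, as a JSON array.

FIRST iteration:
iter 1:
  A via A→b a: +{b}
  S via S→a: +{a}
  S via S→b A a: +{b}
  S: {a,b}  A: {b}
iter 2:
  A via A→S: +{a}
  S: {a,b}  A: {a,b}
iter 3: — fixpoint
  S: {a,b}  A: {a,b}

FIRST(S) = ["a", "b"]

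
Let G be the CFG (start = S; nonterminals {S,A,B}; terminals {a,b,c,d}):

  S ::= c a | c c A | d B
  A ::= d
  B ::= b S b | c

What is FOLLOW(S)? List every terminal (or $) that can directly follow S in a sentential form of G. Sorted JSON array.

FIRST sets, iterate to fixpoint:
round 1:
  A via A→d: +{d}
  B via B→b S b: +{b}
  B via B→c: +{c}
  S via S→c a: +{c}
  S via S→d B: +{d}
  FIRST[S]={c,d}  FIRST[A]={d}  FIRST[B]={b,c}
round 2: done
  FIRST[S]={c,d}  FIRST[A]={d}  FIRST[B]={b,c}

Compute FOLLOW by fixpoint:
seed FOLLOW(S) with $
pass 1:
  B→b S b: FOLLOW(S) ⊇ FIRST(b) = {b}; new: +{b}
  S→c c A: FOLLOW(A) ⊇ FOLLOW(S) ⊇ {$,b}; new: +{$,b}
  S→d B: FOLLOW(B) ⊇ FOLLOW(S) ⊇ {$,b}; new: +{$,b}
  S: {$,b}  A: {$,b}  B: {$,b}
pass 2: — fixpoint
  S: {$,b}  A: {$,b}  B: {$,b}

FOLLOW(S) = ["$", "b"]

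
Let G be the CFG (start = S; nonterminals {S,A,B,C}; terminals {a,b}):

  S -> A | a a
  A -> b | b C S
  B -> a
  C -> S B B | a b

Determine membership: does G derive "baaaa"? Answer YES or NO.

Convert to CNF:
  S -> T0 X4 | T1 T1 | b
  A -> T0 X2 | b
  B -> a
  C -> S X3 | T1 T0
  T0 -> b
  T1 -> a
  X2 -> C S
  X3 -> B B
  X4 -> C S

CYK table (by increasing span):
  [0..0]={A,S,T0}  "b"  orig:{A,S}
  [1..1]={B,T1}  "a"  orig:{B}
  [2..2]={B,T1}  "a"  orig:{B}
  [3..3]={B,T1}  "a"  orig:{B}
  [4..4]={B,T1}  "a"  orig:{B}
  [0..1]=∅  "ba"
  [1..2]={S,X3}  "aa"  orig:{S}
  [2..3]={S,X3}  "aa"  orig:{S}
  [3..4]={S,X3}  "aa"  orig:{S}
  [0..2]={C}  "baa"
  [1..3]=∅  "aaa"
  [2..4]=∅  "aaa"
  [0..3]=∅  "baaa"
  [1..4]={C}  "aaaa"
  [0..4]={X2,X4}  "baaaa"  orig:{}

S ∉ T[0,4] ⇒ NO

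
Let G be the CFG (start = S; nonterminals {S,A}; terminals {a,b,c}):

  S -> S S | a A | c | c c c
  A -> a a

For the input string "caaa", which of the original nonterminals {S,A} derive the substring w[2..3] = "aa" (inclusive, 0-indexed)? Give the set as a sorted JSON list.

Convert to CNF:
  S -> S S | T0 A | T1 X2 | c
  A -> T0 T0
  T0 -> a
  T1 -> c
  X2 -> T1 T1

CYK fill, restricted to cells inside w[2..3]:
  cell(2,2) a: {T0}  orig:{}
  cell(3,3) a: {T0}  orig:{}
  cell(2,3) aa: {A}

Original NTs in T[2,3] deriving "aa": ["A"]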